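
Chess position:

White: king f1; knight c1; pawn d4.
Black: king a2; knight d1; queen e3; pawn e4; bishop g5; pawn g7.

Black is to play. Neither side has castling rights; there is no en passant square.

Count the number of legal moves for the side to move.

Black to move; king on a2.
In check: yes, from the white knight on c1.
Legal moves: Ka3, Kb2, Kb1, Ka1, Qxc1.
Count: 5.

5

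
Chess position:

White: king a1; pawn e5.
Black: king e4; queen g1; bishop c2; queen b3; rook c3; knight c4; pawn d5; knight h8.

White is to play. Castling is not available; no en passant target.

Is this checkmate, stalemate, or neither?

White to move; white king on a1.
In check: yes, from the black queen on g1.
King squares — b1: attacked by Qg1; a2: attacked by Qb3; b2: attacked by Qb3.
Legal moves for White: none.
In check with no legal moves → checkmate.

checkmate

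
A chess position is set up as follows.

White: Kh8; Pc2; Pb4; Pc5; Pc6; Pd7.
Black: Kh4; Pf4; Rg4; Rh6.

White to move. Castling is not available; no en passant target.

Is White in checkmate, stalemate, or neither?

White to move; white king on h8.
In check: yes, from the black rook on h6.
King squares — g7: attacked by Rg4; h7: attacked by Rh6; g8: attacked by Rg4.
Legal moves for White: none.
In check with no legal moves → checkmate.

checkmate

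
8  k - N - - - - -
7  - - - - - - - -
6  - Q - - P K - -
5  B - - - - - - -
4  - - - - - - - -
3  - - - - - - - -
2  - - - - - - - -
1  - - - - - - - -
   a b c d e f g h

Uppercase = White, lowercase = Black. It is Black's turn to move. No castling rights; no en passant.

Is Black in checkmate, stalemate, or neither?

Black to move; black king on a8.
In check: no.
King squares — a7: attacked by Qb6; b7: attacked by Qb6; b8: attacked by Qb6.
Legal moves for Black: none.
Not in check and no legal moves → stalemate.

stalemate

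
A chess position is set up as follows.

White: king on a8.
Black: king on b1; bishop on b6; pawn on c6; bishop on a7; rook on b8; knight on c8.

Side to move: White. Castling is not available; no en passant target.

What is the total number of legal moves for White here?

0

White to move; king on a8.
In check: yes, from the black rook on b8.
Legal moves: none.
Count: 0.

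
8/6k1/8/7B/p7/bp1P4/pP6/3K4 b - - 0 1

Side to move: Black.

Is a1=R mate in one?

no

After a1=R: white king on d1; in check: yes, from the black rook on a1.
White has 2 legal replies: Ke2, Kd2.
In check but a legal move exists → not checkmate.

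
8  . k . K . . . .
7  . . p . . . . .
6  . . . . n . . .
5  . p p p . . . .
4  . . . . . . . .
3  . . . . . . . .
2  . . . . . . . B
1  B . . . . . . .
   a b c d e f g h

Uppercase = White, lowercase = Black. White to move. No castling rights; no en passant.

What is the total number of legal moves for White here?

White to move; king on d8.
In check: yes, from the black knight on e6.
Legal moves: Ke8, Ke7, Kd7.
Count: 3.

3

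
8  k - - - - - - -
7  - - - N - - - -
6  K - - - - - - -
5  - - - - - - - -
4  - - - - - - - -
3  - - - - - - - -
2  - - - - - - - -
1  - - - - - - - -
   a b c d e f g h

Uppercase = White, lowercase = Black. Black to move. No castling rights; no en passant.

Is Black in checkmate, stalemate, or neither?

Black to move; black king on a8.
In check: no.
King squares — a7: attacked by Ka6; b7: attacked by Ka6; b8: attacked by Nd7.
Legal moves for Black: none.
Not in check and no legal moves → stalemate.

stalemate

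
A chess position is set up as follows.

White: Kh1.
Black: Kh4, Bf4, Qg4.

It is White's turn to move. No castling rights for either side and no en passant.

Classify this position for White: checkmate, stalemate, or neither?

White to move; white king on h1.
In check: no.
King squares — g1: attacked by Qg4; g2: attacked by Qg4; h2: attacked by Bf4.
Legal moves for White: none.
Not in check and no legal moves → stalemate.

stalemate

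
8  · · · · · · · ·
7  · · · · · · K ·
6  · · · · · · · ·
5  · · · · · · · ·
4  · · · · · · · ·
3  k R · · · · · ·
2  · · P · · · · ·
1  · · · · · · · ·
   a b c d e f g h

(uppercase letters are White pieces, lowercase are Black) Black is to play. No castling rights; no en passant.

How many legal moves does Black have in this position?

Black to move; king on a3.
In check: yes, from the white rook on b3.
Legal moves: Ka4, Ka2.
Count: 2.

2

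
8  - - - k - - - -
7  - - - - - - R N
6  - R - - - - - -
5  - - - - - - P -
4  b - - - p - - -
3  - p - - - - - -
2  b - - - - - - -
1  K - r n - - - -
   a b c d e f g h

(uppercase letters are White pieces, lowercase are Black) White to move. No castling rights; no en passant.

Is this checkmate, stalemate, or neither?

checkmate

White to move; white king on a1.
In check: yes, from the black rook on c1.
King squares — b1: attacked by Rc1; a2: attacked by Pb3; b2: attacked by Nd1.
Legal moves for White: none.
In check with no legal moves → checkmate.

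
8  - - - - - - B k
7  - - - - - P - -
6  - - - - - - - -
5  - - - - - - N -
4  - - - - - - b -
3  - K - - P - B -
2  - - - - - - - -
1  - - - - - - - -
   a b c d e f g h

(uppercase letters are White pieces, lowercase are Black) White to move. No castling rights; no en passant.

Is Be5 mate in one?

After Be5: black king on h8; in check: yes, from the white bishop on e5.
King squares — g7: attacked by Be5; h7: attacked by Ng5; g8: attacked by Pf7.
Black has no legal moves → checkmate.

yes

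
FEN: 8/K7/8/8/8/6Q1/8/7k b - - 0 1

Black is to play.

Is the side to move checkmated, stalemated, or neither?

Black to move; black king on h1.
In check: no.
King squares — g1: attacked by Qg3; g2: attacked by Qg3; h2: attacked by Qg3.
Legal moves for Black: none.
Not in check and no legal moves → stalemate.

stalemate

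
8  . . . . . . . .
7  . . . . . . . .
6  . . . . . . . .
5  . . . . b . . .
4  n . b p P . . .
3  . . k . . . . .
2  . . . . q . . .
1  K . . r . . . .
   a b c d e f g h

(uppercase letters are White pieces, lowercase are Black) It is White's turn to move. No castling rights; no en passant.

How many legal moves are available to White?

0

White to move; king on a1.
In check: yes, from the black rook on d1.
Legal moves: none.
Count: 0.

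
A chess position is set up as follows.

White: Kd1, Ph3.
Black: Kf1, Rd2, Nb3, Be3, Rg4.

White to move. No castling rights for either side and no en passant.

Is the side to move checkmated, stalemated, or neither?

White to move; white king on d1.
In check: yes, from the black rook on d2.
King squares — c1: attacked by Nb3; e1: attacked by Kf1; c2: attacked by Rd2; d2: attacked by Nb3; e2: attacked by Kf1.
Legal moves for White: none.
In check with no legal moves → checkmate.

checkmate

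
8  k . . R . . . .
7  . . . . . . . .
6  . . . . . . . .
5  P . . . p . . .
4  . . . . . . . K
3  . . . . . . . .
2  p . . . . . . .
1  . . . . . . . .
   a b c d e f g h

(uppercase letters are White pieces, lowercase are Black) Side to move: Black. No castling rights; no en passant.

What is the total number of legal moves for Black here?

2

Black to move; king on a8.
In check: yes, from the white rook on d8.
Legal moves: Kb7, Ka7.
Count: 2.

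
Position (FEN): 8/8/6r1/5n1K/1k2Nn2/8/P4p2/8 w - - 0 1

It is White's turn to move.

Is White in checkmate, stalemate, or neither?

checkmate

White to move; white king on h5.
In check: yes, from the black knight on f4.
King squares — g4: attacked by Rg6; h4: attacked by Nf5; g5: attacked by Rg6; g6: attacked by Nf4; h6: attacked by Nf5.
Legal moves for White: none.
In check with no legal moves → checkmate.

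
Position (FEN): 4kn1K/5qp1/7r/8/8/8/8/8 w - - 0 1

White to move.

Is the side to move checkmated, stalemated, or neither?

checkmate

White to move; white king on h8.
In check: yes, from the black rook on h6.
King squares — g7: attacked by Qf7; h7: attacked by Rh6; g8: attacked by Qf7.
Legal moves for White: none.
In check with no legal moves → checkmate.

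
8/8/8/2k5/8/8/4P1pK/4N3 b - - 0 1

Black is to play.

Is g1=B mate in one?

After g1=B: white king on h2; in check: yes, from the black bishop on g1.
White has 5 legal replies: Kh3, Kg3, Kg2, Kh1, Kxg1.
In check but a legal move exists → not checkmate.

no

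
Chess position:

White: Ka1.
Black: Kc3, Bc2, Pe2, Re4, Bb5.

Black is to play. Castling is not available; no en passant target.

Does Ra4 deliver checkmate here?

After Ra4: white king on a1; in check: yes, from the black rook on a4.
King squares — b1: attacked by Bc2; a2: attacked by Ra4; b2: attacked by Kc3.
White has no legal moves → checkmate.

yes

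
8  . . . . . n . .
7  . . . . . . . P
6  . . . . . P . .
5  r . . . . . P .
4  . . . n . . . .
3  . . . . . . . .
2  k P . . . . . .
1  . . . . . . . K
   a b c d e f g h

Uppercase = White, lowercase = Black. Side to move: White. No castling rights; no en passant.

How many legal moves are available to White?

White to move; king on h1.
In check: no.
Legal moves: Kh2, Kg2, Kg1, h8=Q, h8=R, h8=B, h8=N, f7, g6, b3, b4.
Count: 11.

11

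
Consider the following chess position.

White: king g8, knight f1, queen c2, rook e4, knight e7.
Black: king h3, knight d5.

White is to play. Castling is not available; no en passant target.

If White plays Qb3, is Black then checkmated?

no

After Qb3: black king on h3; in check: yes, from the white queen on b3.
Black has 3 legal replies: Kg2, Ne3, Nc3.
In check but a legal move exists → not checkmate.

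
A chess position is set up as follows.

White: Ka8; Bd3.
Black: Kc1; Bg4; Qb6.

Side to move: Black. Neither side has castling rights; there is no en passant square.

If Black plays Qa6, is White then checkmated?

After Qa6: white king on a8; in check: yes, from the black queen on a6.
White has 2 legal replies: Kb8, Bxa6.
In check but a legal move exists → not checkmate.

no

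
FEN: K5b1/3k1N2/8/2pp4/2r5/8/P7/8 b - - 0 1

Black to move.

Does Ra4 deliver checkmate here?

After Ra4: white king on a8; in check: yes, from the black rook on a4.
White has 2 legal replies: Kb8, Kb7.
In check but a legal move exists → not checkmate.

no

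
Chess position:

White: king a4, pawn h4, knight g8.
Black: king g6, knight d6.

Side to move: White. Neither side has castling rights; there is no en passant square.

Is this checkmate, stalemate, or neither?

neither

White to move; white king on a4.
In check: no.
Legal moves for White: Ne7+, Nh6, Nf6, Ka5, Kb4, Kb3, Ka3, h5+.
White has 8 legal moves and is not in check → neither.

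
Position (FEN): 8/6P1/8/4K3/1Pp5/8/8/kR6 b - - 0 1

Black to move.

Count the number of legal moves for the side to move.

2

Black to move; king on a1.
In check: yes, from the white rook on b1.
Legal moves: Ka2, Kxb1.
Count: 2.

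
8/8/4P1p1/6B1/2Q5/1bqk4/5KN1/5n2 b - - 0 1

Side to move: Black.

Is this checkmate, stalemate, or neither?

Black to move; black king on d3.
In check: yes, from the white queen on c4.
King squares — c2: available; d2: attacked by Bg5; e2: attacked by Kf2; c3: own queen; e3: attacked by Kf2; c4: available; d4: attacked by Qc4; e4: attacked by Qc4.
Legal moves for Black: Kxc4, Kc2, Qxc4, Bxc4.
Black is in check but has 4 legal moves → neither.

neither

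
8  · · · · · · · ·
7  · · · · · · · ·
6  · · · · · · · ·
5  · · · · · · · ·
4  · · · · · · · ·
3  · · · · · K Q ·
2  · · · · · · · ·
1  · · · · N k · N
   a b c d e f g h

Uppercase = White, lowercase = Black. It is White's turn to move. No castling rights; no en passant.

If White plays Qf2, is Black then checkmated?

After Qf2: black king on f1; in check: yes, from the white queen on f2.
King squares — e1: attacked by Qf2; g1: attacked by Qf2; e2: attacked by Qf2; f2: attacked by Nh1; g2: attacked by Ne1.
Black has no legal moves → checkmate.

yes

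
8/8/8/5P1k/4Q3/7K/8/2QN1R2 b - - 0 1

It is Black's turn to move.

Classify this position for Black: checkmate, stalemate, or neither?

stalemate

Black to move; black king on h5.
In check: no.
King squares — g4: attacked by Kh3; h4: attacked by Kh3; g5: attacked by Qc1; g6: attacked by Pf5; h6: attacked by Qc1.
Legal moves for Black: none.
Not in check and no legal moves → stalemate.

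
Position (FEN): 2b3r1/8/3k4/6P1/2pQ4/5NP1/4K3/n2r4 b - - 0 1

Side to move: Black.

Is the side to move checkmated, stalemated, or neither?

neither

Black to move; black king on d6.
In check: yes, from the white queen on d4.
King squares — c5: attacked by Qd4; d5: attacked by Qd4; e5: attacked by Nf3; c6: available; e6: available; c7: available; d7: attacked by Qd4; e7: available.
Legal moves for Black: Ke7, Kc7, Ke6, Kc6, Rxd4.
Black is in check but has 5 legal moves → neither.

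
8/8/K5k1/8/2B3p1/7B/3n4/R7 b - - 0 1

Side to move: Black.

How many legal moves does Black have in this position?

15

Black to move; king on g6.
In check: no.
Legal moves: Kh7, Kg7, Kh6, Kf6, Kh5, Kg5, Kf5, Ne4, Nxc4, Nf3, Nb3, Nf1, Nb1, gxh3, g3.
Count: 15.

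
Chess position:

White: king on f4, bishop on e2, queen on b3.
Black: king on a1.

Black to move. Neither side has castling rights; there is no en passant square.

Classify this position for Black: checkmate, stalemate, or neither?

Black to move; black king on a1.
In check: no.
King squares — b1: attacked by Qb3; a2: attacked by Qb3; b2: attacked by Qb3.
Legal moves for Black: none.
Not in check and no legal moves → stalemate.

stalemate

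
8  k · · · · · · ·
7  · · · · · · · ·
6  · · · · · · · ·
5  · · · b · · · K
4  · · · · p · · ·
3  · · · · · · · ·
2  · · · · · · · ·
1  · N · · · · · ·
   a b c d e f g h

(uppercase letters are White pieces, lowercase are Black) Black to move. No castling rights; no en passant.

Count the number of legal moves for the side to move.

12

Black to move; king on a8.
In check: no.
Legal moves: Kb8, Kb7, Ka7, Bg8, Bf7+, Bb7, Be6, Bc6, Bc4, Bb3, Ba2, e3.
Count: 12.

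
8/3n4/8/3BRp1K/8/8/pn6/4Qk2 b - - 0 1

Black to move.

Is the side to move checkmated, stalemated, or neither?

Black to move; black king on f1.
In check: yes, from the white queen on e1.
King squares — e1: attacked by Re5; g1: attacked by Qe1; e2: attacked by Qe1; f2: attacked by Qe1; g2: attacked by Bd5.
Legal moves for Black: none.
In check with no legal moves → checkmate.

checkmate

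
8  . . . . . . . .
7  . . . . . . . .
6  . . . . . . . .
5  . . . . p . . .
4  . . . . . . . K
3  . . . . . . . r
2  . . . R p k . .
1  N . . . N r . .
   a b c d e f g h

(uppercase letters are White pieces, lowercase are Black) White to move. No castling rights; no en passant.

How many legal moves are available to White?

White to move; king on h4.
In check: yes, from the black rook on h3.
Legal moves: Kg5, Kg4, Kxh3.
Count: 3.

3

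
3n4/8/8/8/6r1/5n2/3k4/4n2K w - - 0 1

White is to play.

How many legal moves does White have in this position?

White to move; king on h1.
In check: no.
Legal moves: none.
Count: 0.

0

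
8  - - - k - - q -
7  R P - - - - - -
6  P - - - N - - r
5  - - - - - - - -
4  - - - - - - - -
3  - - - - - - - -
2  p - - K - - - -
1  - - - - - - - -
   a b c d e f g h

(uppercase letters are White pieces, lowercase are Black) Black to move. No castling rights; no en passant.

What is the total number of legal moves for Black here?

5

Black to move; king on d8.
In check: yes, from the white knight on e6.
Legal moves: Ke8, Ke7, Kd7, Qxe6, Rxe6.
Count: 5.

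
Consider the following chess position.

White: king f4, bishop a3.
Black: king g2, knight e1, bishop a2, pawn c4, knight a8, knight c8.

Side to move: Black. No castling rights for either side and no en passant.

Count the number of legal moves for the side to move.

18

Black to move; king on g2.
In check: no.
Legal moves: Ne7, Na7, Nd6, Ncb6, Nc7, Nab6, Kh3, Kh2, Kf2, Kh1, Kg1, Kf1, Bb3, Bb1, Nf3, Nd3+, Nc2, c3.
Count: 18.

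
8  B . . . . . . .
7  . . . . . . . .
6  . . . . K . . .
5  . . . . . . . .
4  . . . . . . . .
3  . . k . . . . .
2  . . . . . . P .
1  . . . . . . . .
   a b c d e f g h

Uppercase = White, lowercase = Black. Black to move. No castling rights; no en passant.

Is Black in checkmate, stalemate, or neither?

Black to move; black king on c3.
In check: no.
Legal moves for Black: Kd4, Kc4, Kb4, Kd3, Kb3, Kd2, Kc2, Kb2.
Black has 8 legal moves and is not in check → neither.

neither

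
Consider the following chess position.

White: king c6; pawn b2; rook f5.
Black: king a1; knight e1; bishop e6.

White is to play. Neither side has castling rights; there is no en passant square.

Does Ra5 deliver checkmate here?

After Ra5: black king on a1; in check: yes, from the white rook on a5.
Black has 3 legal replies: Kxb2, Kb1, Ba2.
In check but a legal move exists → not checkmate.

no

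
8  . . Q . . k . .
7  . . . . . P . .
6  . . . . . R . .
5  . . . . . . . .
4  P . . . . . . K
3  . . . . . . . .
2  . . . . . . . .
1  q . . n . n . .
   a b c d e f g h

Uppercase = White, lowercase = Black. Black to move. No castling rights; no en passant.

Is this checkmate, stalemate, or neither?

neither

Black to move; black king on f8.
In check: yes, from the white queen on c8.
Legal moves for Black: Kg7, Ke7.
Black is in check but has 2 legal moves → neither.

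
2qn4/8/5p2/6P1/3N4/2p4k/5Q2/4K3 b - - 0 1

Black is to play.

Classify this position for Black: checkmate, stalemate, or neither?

Black to move; black king on h3.
In check: no.
Legal moves for Black include: Nf7, Nb7, Ne6, Nc6, Qb8, Qa8, Qd7, Qc7, Qb7, Qe6+, Qc6, Qa6, Qf5, Qc5, Qg4, Qc4, Kg4, fxg5, ... (list truncated; more exist).
Black has legal moves and is not in check → neither.

neither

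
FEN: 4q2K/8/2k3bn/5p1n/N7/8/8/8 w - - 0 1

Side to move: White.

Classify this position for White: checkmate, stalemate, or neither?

White to move; white king on h8.
In check: yes, from the black queen on e8.
King squares — g7: attacked by Nh5; h7: attacked by Bg6; g8: attacked by Nh6.
Legal moves for White: none.
In check with no legal moves → checkmate.

checkmate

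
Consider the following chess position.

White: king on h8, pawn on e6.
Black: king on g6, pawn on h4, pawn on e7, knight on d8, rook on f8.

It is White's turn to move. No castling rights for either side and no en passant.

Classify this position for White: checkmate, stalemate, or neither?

checkmate

White to move; white king on h8.
In check: yes, from the black rook on f8.
King squares — g7: attacked by Kg6; h7: attacked by Kg6; g8: attacked by Rf8.
Legal moves for White: none.
In check with no legal moves → checkmate.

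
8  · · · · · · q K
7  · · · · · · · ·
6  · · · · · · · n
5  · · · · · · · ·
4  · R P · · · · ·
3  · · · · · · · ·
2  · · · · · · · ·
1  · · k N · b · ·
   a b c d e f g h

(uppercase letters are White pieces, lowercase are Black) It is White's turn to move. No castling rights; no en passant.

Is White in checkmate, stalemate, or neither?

checkmate

White to move; white king on h8.
In check: yes, from the black queen on g8.
King squares — g7: attacked by Qg8; h7: attacked by Qg8; g8: attacked by Nh6.
Legal moves for White: none.
In check with no legal moves → checkmate.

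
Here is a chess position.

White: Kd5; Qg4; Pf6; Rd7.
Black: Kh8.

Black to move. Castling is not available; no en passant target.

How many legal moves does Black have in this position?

Black to move; king on h8.
In check: no.
Legal moves: none.
Count: 0.

0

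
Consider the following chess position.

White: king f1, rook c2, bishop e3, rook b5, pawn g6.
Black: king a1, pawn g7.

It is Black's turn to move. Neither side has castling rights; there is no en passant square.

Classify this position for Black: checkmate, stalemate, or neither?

stalemate

Black to move; black king on a1.
In check: no.
King squares — b1: attacked by Rb5; a2: attacked by Rc2; b2: attacked by Rc2.
Legal moves for Black: none.
Not in check and no legal moves → stalemate.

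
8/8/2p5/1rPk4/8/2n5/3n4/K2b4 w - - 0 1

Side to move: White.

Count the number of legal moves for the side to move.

0

White to move; king on a1.
In check: no.
Legal moves: none.
Count: 0.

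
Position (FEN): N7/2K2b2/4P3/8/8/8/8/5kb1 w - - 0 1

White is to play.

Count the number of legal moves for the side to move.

10

White to move; king on c7.
In check: no.
Legal moves: Nb6, Kd8, Kc8, Kb8, Kd7, Kb7, Kd6, Kc6, exf7, e7.
Count: 10.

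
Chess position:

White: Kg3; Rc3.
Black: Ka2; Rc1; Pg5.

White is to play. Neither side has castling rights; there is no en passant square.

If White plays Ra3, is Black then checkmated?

After Ra3: black king on a2; in check: yes, from the white rook on a3.
Black has 3 legal replies: Kxa3, Kb2, Kb1.
In check but a legal move exists → not checkmate.

no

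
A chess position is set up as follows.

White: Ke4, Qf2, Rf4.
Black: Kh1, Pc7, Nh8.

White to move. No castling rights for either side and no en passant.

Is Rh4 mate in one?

yes

After Rh4: black king on h1; in check: yes, from the white rook on h4.
King squares — g1: attacked by Qf2; g2: attacked by Qf2; h2: attacked by Qf2.
Black has no legal moves → checkmate.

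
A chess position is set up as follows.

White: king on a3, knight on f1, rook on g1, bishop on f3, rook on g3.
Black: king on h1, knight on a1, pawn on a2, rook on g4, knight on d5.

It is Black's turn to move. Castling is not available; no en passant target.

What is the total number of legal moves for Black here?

0

Black to move; king on h1.
In check: yes, from the white rook on g1 and the white bishop on f3.
Legal moves: none.
Count: 0.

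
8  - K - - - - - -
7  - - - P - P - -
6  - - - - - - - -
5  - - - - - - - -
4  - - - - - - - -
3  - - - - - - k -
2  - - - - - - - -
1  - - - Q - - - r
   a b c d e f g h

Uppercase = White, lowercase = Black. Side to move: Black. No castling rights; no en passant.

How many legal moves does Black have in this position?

17

Black to move; king on g3.
In check: no.
Legal moves: Kh4, Kf4, Kh3, Kh2, Kg2, Kf2, Rh8+, Rh7, Rh6, Rh5, Rh4, Rh3, Rh2, Rg1, Rf1, Re1, Rxd1.
Count: 17.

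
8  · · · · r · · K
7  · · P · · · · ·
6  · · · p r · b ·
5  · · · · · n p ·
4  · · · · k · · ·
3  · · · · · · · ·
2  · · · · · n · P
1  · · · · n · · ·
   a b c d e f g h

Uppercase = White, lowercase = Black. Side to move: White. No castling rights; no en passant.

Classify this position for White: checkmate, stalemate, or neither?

checkmate

White to move; white king on h8.
In check: yes, from the black rook on e8.
King squares — g7: attacked by Nf5; h7: attacked by Bg6; g8: attacked by Re8.
Legal moves for White: none.
In check with no legal moves → checkmate.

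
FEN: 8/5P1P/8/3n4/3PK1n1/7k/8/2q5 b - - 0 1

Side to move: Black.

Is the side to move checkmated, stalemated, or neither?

Black to move; black king on h3.
In check: no.
Legal moves for Black include: Ne7, Nc7, Ndf6+, Nb6, Nf4, Nb4, Nde3, Nc3+, Nh6, Ngf6+, Ne5, Nge3, Nh2, Nf2+, Kh4, Kg3, Kh2, Kg2, ... (list truncated; more exist).
Black has legal moves and is not in check → neither.

neither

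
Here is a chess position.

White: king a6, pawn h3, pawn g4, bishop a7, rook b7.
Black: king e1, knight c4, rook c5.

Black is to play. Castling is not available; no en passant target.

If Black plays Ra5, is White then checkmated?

yes

After Ra5: white king on a6; in check: yes, from the black rook on a5.
King squares — a5: attacked by Nc4; b5: attacked by Ra5; b6: attacked by Nc4; a7: own bishop; b7: own rook.
White has no legal moves → checkmate.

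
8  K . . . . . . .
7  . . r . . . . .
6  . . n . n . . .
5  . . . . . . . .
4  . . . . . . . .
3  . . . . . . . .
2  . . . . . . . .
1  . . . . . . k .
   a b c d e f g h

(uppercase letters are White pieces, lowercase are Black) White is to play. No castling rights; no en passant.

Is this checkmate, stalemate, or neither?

stalemate

White to move; white king on a8.
In check: no.
King squares — a7: attacked by Nc6; b7: attacked by Rc7; b8: attacked by Nc6.
Legal moves for White: none.
Not in check and no legal moves → stalemate.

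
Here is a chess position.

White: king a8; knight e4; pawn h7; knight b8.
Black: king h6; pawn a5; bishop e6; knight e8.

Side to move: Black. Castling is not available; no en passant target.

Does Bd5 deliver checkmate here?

no

After Bd5: white king on a8; in check: yes, from the black bishop on d5.
White has 2 legal replies: Ka7, Nc6.
In check but a legal move exists → not checkmate.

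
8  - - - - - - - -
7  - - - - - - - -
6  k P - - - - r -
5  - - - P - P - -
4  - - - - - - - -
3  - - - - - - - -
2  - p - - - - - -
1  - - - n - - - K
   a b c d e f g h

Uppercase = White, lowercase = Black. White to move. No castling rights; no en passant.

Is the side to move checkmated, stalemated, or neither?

White to move; white king on h1.
In check: no.
Legal moves for White: Kh2, fxg6, b7, f6, d6.
White has 5 legal moves and is not in check → neither.

neither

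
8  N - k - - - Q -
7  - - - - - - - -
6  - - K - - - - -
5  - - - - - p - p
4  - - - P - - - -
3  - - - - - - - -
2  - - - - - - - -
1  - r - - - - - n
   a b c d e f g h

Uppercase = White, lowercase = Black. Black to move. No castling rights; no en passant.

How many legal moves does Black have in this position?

Black to move; king on c8.
In check: yes, from the white queen on g8.
Legal moves: none.
Count: 0.

0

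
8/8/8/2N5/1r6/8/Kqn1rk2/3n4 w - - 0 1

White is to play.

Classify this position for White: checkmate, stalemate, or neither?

White to move; white king on a2.
In check: yes, from the black queen on b2.
King squares — a1: attacked by Qb2; b1: attacked by Qb2; b2: attacked by Nd1; a3: attacked by Qb2; b3: attacked by Qb2.
Legal moves for White: none.
In check with no legal moves → checkmate.

checkmate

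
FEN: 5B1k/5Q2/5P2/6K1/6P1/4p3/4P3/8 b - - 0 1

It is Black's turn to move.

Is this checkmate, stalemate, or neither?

Black to move; black king on h8.
In check: no.
King squares — g7: attacked by Pf6; h7: attacked by Qf7; g8: attacked by Qf7.
Legal moves for Black: none.
Not in check and no legal moves → stalemate.

stalemate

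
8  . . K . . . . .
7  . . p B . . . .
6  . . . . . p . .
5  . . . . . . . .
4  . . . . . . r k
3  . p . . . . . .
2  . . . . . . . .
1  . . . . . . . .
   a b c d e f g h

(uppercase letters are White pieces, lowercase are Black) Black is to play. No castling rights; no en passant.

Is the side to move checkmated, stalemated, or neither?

neither

Black to move; black king on h4.
In check: no.
Legal moves for Black include: Kh5, Kg5, Kh3, Kg3, Rg8+, Rg7, Rg6, Rg5, Rf4, Re4, Rd4, Rc4, Rb4, Ra4, Rg3, Rg2, Rg1, c6, ... (list truncated; more exist).
Black has legal moves and is not in check → neither.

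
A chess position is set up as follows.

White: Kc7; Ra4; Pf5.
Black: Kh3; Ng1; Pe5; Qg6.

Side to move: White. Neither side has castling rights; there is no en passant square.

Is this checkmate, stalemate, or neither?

neither

White to move; white king on c7.
In check: no.
Legal moves for White include: Kd8, Kc8, Kb8, Kd7, Kb7, Ra8, Ra7, Ra6, Ra5, Rh4+, Rg4, Rf4, Re4, Rd4, Rc4, Rb4, Ra3+, Ra2, ... (list truncated; more exist).
White has legal moves and is not in check → neither.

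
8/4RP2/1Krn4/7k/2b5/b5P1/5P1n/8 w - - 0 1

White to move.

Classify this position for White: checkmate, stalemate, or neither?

neither

White to move; white king on b6.
In check: yes, from the black rook on c6.
Legal moves for White: Ka7, Kxc6, Ka5.
White is in check but has 3 legal moves → neither.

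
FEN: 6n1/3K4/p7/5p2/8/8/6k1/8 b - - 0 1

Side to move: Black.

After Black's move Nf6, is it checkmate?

After Nf6: white king on d7; in check: yes, from the black knight on f6.
White has 7 legal replies: Kd8, Kc8, Ke7, Kc7, Ke6, Kd6, Kc6.
In check but a legal move exists → not checkmate.

no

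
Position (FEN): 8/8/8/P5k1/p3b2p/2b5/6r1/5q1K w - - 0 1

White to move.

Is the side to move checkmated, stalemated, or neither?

checkmate

White to move; white king on h1.
In check: yes, from the black queen on f1.
King squares — g1: attacked by Qf1; g2: attacked by Qf1; h2: attacked by Rg2.
Legal moves for White: none.
In check with no legal moves → checkmate.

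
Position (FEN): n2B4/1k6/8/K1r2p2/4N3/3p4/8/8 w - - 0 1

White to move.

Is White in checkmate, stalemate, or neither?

neither

White to move; white king on a5.
In check: yes, from the black rook on c5.
Legal moves for White: Kb4, Ka4, Nxc5+.
White is in check but has 3 legal moves → neither.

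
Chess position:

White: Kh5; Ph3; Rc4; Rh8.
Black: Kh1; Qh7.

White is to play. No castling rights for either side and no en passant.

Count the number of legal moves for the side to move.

3

White to move; king on h5.
In check: yes, from the black queen on h7.
Legal moves: Kg5, Kg4, Rxh7.
Count: 3.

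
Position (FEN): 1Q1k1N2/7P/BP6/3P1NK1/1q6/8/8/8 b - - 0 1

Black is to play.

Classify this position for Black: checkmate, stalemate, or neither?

checkmate

Black to move; black king on d8.
In check: yes, from the white queen on b8.
King squares — c7: attacked by Pb6; d7: attacked by Nf8; e7: attacked by Nf5; c8: attacked by Ba6; e8: attacked by Qb8.
Legal moves for Black: none.
In check with no legal moves → checkmate.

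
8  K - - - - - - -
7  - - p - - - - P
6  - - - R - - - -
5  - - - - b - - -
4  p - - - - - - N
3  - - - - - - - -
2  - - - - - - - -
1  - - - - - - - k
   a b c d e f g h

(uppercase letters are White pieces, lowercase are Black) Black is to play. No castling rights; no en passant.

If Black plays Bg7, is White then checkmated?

After Bg7: white king on a8; in check: no.
White is not in check, so this cannot be checkmate.

no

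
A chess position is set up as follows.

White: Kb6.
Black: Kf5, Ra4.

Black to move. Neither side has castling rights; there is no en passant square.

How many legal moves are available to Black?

22

Black to move; king on f5.
In check: no.
Legal moves: Kg6, Kf6, Ke6, Kg5, Ke5, Kg4, Kf4, Ke4, Ra8, Ra7, Ra6+, Ra5, Rh4, Rg4, Rf4, Re4, Rd4, Rc4, Rb4+, Ra3, Ra2, Ra1.
Count: 22.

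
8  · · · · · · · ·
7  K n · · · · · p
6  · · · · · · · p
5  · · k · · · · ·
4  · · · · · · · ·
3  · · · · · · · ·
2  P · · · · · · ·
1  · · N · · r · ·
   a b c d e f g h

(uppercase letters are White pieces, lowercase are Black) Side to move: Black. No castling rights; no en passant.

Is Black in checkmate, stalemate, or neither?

neither

Black to move; black king on c5.
In check: no.
Legal moves for Black include: Nd8, Nd6, Na5, Kd6, Kc6, Kd5, Kb5, Kd4, Kc4, Kb4, Rf8, Rf7, Rf6, Rf5, Rf4, Rf3, Rf2, Rh1, ... (list truncated; more exist).
Black has legal moves and is not in check → neither.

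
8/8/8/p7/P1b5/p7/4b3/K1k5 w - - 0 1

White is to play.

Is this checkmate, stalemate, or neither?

White to move; white king on a1.
In check: no.
King squares — b1: attacked by Kc1; a2: attacked by Bc4; b2: attacked by Kc1.
Legal moves for White: none.
Not in check and no legal moves → stalemate.

stalemate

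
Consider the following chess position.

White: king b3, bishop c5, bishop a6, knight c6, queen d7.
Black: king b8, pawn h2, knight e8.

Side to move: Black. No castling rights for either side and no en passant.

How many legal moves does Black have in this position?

1

Black to move; king on b8.
In check: yes, from the white knight on c6.
Legal moves: Ka8.
Count: 1.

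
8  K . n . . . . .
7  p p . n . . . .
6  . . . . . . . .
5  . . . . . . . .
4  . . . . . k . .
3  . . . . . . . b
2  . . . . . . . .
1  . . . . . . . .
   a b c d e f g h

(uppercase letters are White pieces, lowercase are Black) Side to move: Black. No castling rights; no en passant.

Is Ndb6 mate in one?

no

After Ndb6: white king on a8; in check: yes, from the black knight on b6.
White has 2 legal replies: Kb8, Kxb7.
In check but a legal move exists → not checkmate.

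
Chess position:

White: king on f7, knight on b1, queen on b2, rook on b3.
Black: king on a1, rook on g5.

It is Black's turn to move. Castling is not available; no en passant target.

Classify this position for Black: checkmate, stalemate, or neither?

Black to move; black king on a1.
In check: yes, from the white queen on b2.
King squares — b1: attacked by Qb2; a2: attacked by Qb2; b2: attacked by Rb3.
Legal moves for Black: none.
In check with no legal moves → checkmate.

checkmate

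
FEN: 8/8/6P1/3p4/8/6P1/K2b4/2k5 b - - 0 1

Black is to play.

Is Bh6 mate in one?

After Bh6: white king on a2; in check: no.
White is not in check, so this cannot be checkmate.

no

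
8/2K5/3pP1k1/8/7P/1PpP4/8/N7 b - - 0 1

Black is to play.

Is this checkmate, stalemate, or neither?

neither

Black to move; black king on g6.
In check: no.
Legal moves for Black: Kh7, Kg7, Kh6, Kf6, Kh5, Kf5, d5, c2.
Black has 8 legal moves and is not in check → neither.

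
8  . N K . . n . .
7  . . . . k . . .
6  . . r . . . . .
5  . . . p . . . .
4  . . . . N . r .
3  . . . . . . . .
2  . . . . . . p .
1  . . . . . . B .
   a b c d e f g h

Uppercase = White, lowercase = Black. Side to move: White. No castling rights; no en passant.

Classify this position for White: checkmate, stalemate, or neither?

neither

White to move; white king on c8.
In check: yes, from the black rook on c6.
King squares — b7: available; c7: attacked by Rc6; d7: attacked by Ke7; b8: own knight; d8: attacked by Ke7.
Legal moves for White: Kb7, Nxc6+.
White is in check but has 2 legal moves → neither.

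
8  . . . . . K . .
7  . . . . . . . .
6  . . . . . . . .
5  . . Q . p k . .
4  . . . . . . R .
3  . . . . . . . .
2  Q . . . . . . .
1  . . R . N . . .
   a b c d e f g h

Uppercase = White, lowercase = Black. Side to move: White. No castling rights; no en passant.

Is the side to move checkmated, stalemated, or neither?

neither

White to move; white king on f8.
In check: no.
Legal moves for White include: Kg8, Ke8, Kg7, Kf7, Ke7, Qc8+, Qe7, Qc7, Qca7, Qd6, Qc6, Qb6, Qxe5+, Qcd5, Qb5, Qca5, Qd4, Qcc4, ... (list truncated; more exist).
White has legal moves and is not in check → neither.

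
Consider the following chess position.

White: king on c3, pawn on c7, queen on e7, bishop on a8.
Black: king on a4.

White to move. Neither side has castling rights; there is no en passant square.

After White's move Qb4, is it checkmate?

After Qb4: black king on a4; in check: yes, from the white queen on b4.
King squares — a3: attacked by Qb4; b3: attacked by Kc3; b4: attacked by Kc3; a5: attacked by Qb4; b5: attacked by Qb4.
Black has no legal moves → checkmate.

yes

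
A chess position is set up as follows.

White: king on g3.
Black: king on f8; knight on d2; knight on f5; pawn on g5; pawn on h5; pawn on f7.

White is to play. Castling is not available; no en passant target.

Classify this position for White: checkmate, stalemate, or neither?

neither

White to move; white king on g3.
In check: yes, from the black knight on f5.
Legal moves for White: Kh3, Kh2, Kg2, Kf2.
White is in check but has 4 legal moves → neither.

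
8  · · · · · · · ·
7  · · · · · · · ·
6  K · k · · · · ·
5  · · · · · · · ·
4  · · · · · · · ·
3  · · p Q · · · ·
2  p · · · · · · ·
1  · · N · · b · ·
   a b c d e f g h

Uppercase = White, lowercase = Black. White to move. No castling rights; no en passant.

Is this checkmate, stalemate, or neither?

White to move; white king on a6.
In check: no.
Legal moves for White: Ka7, Ka5, Qb5+, Qc4+, Qe2, Qxf1, Nb3, Ne2, Nxa2.
White has 9 legal moves and is not in check → neither.

neither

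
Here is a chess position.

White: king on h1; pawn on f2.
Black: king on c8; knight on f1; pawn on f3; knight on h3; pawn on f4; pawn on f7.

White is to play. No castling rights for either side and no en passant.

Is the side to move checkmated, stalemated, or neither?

White to move; white king on h1.
In check: no.
King squares — g1: attacked by Nh3; g2: attacked by Pf3; h2: attacked by Nf1.
Legal moves for White: none.
Not in check and no legal moves → stalemate.

stalemate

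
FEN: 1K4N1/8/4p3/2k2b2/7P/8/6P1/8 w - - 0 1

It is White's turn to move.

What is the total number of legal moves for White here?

11

White to move; king on b8.
In check: no.
Legal moves: Ne7, Nh6, Nf6, Kc8, Ka8, Kc7, Kb7, Ka7, h5, g3, g4.
Count: 11.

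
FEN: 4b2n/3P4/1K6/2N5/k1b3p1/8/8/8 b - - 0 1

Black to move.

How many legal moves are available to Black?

2

Black to move; king on a4.
In check: yes, from the white knight on c5.
Legal moves: Kb4, Ka3.
Count: 2.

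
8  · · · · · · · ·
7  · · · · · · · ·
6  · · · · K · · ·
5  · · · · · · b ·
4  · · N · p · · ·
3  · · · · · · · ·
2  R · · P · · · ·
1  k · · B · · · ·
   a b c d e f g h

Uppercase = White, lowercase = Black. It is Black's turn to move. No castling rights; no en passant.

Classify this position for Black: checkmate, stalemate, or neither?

neither

Black to move; black king on a1.
In check: yes, from the white rook on a2.
King squares — b1: available; a2: available; b2: attacked by Ra2.
Legal moves for Black: Kxa2, Kb1.
Black is in check but has 2 legal moves → neither.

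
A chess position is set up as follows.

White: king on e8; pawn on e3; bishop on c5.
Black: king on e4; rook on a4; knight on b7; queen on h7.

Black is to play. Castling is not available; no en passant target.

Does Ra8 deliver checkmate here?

After Ra8: white king on e8; in check: yes, from the black rook on a8.
King squares — d7: attacked by Qh7; e7: attacked by Qh7; f7: attacked by Qh7; d8: attacked by Nb7; f8: attacked by Ra8.
White has no legal moves → checkmate.

yes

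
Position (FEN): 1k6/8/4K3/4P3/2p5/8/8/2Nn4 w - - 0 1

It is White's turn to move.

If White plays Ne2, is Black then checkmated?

After Ne2: black king on b8; in check: no.
Black is not in check, so this cannot be checkmate.

no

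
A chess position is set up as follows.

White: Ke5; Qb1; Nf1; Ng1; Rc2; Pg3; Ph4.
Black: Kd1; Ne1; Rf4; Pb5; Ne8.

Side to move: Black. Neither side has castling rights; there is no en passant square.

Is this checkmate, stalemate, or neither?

checkmate

Black to move; black king on d1.
In check: yes, from the white queen on b1.
King squares — c1: attacked by Qb1; e1: own knight; c2: attacked by Qb1; d2: attacked by Nf1; e2: attacked by Ng1.
Legal moves for Black: none.
In check with no legal moves → checkmate.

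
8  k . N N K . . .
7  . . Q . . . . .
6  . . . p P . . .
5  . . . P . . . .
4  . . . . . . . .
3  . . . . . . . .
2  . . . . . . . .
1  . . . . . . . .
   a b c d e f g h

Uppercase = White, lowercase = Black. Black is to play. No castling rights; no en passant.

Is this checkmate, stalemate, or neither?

stalemate

Black to move; black king on a8.
In check: no.
King squares — a7: attacked by Qc7; b7: attacked by Qc7; b8: attacked by Qc7.
Legal moves for Black: none.
Not in check and no legal moves → stalemate.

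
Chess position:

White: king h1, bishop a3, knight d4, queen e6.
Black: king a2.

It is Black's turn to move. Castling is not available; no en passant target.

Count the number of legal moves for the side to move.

Black to move; king on a2.
In check: yes, from the white queen on e6.
Legal moves: Kxa3, Kb1, Ka1.
Count: 3.

3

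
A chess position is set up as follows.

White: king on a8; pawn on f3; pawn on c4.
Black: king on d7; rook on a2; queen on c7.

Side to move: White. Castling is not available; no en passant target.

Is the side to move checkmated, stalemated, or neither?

checkmate

White to move; white king on a8.
In check: yes, from the black rook on a2.
King squares — a7: attacked by Ra2; b7: attacked by Qc7; b8: attacked by Qc7.
Legal moves for White: none.
In check with no legal moves → checkmate.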